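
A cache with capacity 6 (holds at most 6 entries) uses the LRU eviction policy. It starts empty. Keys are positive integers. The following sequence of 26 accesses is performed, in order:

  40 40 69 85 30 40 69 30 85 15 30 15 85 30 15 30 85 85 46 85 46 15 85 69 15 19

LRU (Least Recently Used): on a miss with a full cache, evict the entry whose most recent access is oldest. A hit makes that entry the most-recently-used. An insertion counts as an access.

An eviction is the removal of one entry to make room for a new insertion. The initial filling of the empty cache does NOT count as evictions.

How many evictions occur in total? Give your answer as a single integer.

LRU simulation (capacity=6):
  1. access 40: MISS. Cache (LRU->MRU): [40]
  2. access 40: HIT. Cache (LRU->MRU): [40]
  3. access 69: MISS. Cache (LRU->MRU): [40 69]
  4. access 85: MISS. Cache (LRU->MRU): [40 69 85]
  5. access 30: MISS. Cache (LRU->MRU): [40 69 85 30]
  6. access 40: HIT. Cache (LRU->MRU): [69 85 30 40]
  7. access 69: HIT. Cache (LRU->MRU): [85 30 40 69]
  8. access 30: HIT. Cache (LRU->MRU): [85 40 69 30]
  9. access 85: HIT. Cache (LRU->MRU): [40 69 30 85]
  10. access 15: MISS. Cache (LRU->MRU): [40 69 30 85 15]
  11. access 30: HIT. Cache (LRU->MRU): [40 69 85 15 30]
  12. access 15: HIT. Cache (LRU->MRU): [40 69 85 30 15]
  13. access 85: HIT. Cache (LRU->MRU): [40 69 30 15 85]
  14. access 30: HIT. Cache (LRU->MRU): [40 69 15 85 30]
  15. access 15: HIT. Cache (LRU->MRU): [40 69 85 30 15]
  16. access 30: HIT. Cache (LRU->MRU): [40 69 85 15 30]
  17. access 85: HIT. Cache (LRU->MRU): [40 69 15 30 85]
  18. access 85: HIT. Cache (LRU->MRU): [40 69 15 30 85]
  19. access 46: MISS. Cache (LRU->MRU): [40 69 15 30 85 46]
  20. access 85: HIT. Cache (LRU->MRU): [40 69 15 30 46 85]
  21. access 46: HIT. Cache (LRU->MRU): [40 69 15 30 85 46]
  22. access 15: HIT. Cache (LRU->MRU): [40 69 30 85 46 15]
  23. access 85: HIT. Cache (LRU->MRU): [40 69 30 46 15 85]
  24. access 69: HIT. Cache (LRU->MRU): [40 30 46 15 85 69]
  25. access 15: HIT. Cache (LRU->MRU): [40 30 46 85 69 15]
  26. access 19: MISS, evict 40. Cache (LRU->MRU): [30 46 85 69 15 19]
Total: 19 hits, 7 misses, 1 evictions

Answer: 1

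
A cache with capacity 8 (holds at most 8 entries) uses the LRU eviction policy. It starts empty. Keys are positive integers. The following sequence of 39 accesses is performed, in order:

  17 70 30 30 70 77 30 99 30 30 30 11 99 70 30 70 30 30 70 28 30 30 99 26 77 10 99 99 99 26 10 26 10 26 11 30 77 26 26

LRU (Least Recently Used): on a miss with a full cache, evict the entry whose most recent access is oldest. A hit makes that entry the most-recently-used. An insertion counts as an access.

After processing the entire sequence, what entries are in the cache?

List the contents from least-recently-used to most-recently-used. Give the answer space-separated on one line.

LRU simulation (capacity=8):
  1. access 17: MISS. Cache (LRU->MRU): [17]
  2. access 70: MISS. Cache (LRU->MRU): [17 70]
  3. access 30: MISS. Cache (LRU->MRU): [17 70 30]
  4. access 30: HIT. Cache (LRU->MRU): [17 70 30]
  5. access 70: HIT. Cache (LRU->MRU): [17 30 70]
  6. access 77: MISS. Cache (LRU->MRU): [17 30 70 77]
  7. access 30: HIT. Cache (LRU->MRU): [17 70 77 30]
  8. access 99: MISS. Cache (LRU->MRU): [17 70 77 30 99]
  9. access 30: HIT. Cache (LRU->MRU): [17 70 77 99 30]
  10. access 30: HIT. Cache (LRU->MRU): [17 70 77 99 30]
  11. access 30: HIT. Cache (LRU->MRU): [17 70 77 99 30]
  12. access 11: MISS. Cache (LRU->MRU): [17 70 77 99 30 11]
  13. access 99: HIT. Cache (LRU->MRU): [17 70 77 30 11 99]
  14. access 70: HIT. Cache (LRU->MRU): [17 77 30 11 99 70]
  15. access 30: HIT. Cache (LRU->MRU): [17 77 11 99 70 30]
  16. access 70: HIT. Cache (LRU->MRU): [17 77 11 99 30 70]
  17. access 30: HIT. Cache (LRU->MRU): [17 77 11 99 70 30]
  18. access 30: HIT. Cache (LRU->MRU): [17 77 11 99 70 30]
  19. access 70: HIT. Cache (LRU->MRU): [17 77 11 99 30 70]
  20. access 28: MISS. Cache (LRU->MRU): [17 77 11 99 30 70 28]
  21. access 30: HIT. Cache (LRU->MRU): [17 77 11 99 70 28 30]
  22. access 30: HIT. Cache (LRU->MRU): [17 77 11 99 70 28 30]
  23. access 99: HIT. Cache (LRU->MRU): [17 77 11 70 28 30 99]
  24. access 26: MISS. Cache (LRU->MRU): [17 77 11 70 28 30 99 26]
  25. access 77: HIT. Cache (LRU->MRU): [17 11 70 28 30 99 26 77]
  26. access 10: MISS, evict 17. Cache (LRU->MRU): [11 70 28 30 99 26 77 10]
  27. access 99: HIT. Cache (LRU->MRU): [11 70 28 30 26 77 10 99]
  28. access 99: HIT. Cache (LRU->MRU): [11 70 28 30 26 77 10 99]
  29. access 99: HIT. Cache (LRU->MRU): [11 70 28 30 26 77 10 99]
  30. access 26: HIT. Cache (LRU->MRU): [11 70 28 30 77 10 99 26]
  31. access 10: HIT. Cache (LRU->MRU): [11 70 28 30 77 99 26 10]
  32. access 26: HIT. Cache (LRU->MRU): [11 70 28 30 77 99 10 26]
  33. access 10: HIT. Cache (LRU->MRU): [11 70 28 30 77 99 26 10]
  34. access 26: HIT. Cache (LRU->MRU): [11 70 28 30 77 99 10 26]
  35. access 11: HIT. Cache (LRU->MRU): [70 28 30 77 99 10 26 11]
  36. access 30: HIT. Cache (LRU->MRU): [70 28 77 99 10 26 11 30]
  37. access 77: HIT. Cache (LRU->MRU): [70 28 99 10 26 11 30 77]
  38. access 26: HIT. Cache (LRU->MRU): [70 28 99 10 11 30 77 26]
  39. access 26: HIT. Cache (LRU->MRU): [70 28 99 10 11 30 77 26]
Total: 30 hits, 9 misses, 1 evictions

Answer: 70 28 99 10 11 30 77 26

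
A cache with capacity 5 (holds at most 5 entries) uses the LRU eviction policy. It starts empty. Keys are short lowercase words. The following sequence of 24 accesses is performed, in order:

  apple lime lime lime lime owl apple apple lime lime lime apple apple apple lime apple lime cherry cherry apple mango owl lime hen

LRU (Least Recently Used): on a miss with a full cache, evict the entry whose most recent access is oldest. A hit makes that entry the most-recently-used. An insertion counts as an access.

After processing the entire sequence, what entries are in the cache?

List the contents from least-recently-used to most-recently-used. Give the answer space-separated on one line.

Answer: apple mango owl lime hen

Derivation:
LRU simulation (capacity=5):
  1. access apple: MISS. Cache (LRU->MRU): [apple]
  2. access lime: MISS. Cache (LRU->MRU): [apple lime]
  3. access lime: HIT. Cache (LRU->MRU): [apple lime]
  4. access lime: HIT. Cache (LRU->MRU): [apple lime]
  5. access lime: HIT. Cache (LRU->MRU): [apple lime]
  6. access owl: MISS. Cache (LRU->MRU): [apple lime owl]
  7. access apple: HIT. Cache (LRU->MRU): [lime owl apple]
  8. access apple: HIT. Cache (LRU->MRU): [lime owl apple]
  9. access lime: HIT. Cache (LRU->MRU): [owl apple lime]
  10. access lime: HIT. Cache (LRU->MRU): [owl apple lime]
  11. access lime: HIT. Cache (LRU->MRU): [owl apple lime]
  12. access apple: HIT. Cache (LRU->MRU): [owl lime apple]
  13. access apple: HIT. Cache (LRU->MRU): [owl lime apple]
  14. access apple: HIT. Cache (LRU->MRU): [owl lime apple]
  15. access lime: HIT. Cache (LRU->MRU): [owl apple lime]
  16. access apple: HIT. Cache (LRU->MRU): [owl lime apple]
  17. access lime: HIT. Cache (LRU->MRU): [owl apple lime]
  18. access cherry: MISS. Cache (LRU->MRU): [owl apple lime cherry]
  19. access cherry: HIT. Cache (LRU->MRU): [owl apple lime cherry]
  20. access apple: HIT. Cache (LRU->MRU): [owl lime cherry apple]
  21. access mango: MISS. Cache (LRU->MRU): [owl lime cherry apple mango]
  22. access owl: HIT. Cache (LRU->MRU): [lime cherry apple mango owl]
  23. access lime: HIT. Cache (LRU->MRU): [cherry apple mango owl lime]
  24. access hen: MISS, evict cherry. Cache (LRU->MRU): [apple mango owl lime hen]
Total: 18 hits, 6 misses, 1 evictions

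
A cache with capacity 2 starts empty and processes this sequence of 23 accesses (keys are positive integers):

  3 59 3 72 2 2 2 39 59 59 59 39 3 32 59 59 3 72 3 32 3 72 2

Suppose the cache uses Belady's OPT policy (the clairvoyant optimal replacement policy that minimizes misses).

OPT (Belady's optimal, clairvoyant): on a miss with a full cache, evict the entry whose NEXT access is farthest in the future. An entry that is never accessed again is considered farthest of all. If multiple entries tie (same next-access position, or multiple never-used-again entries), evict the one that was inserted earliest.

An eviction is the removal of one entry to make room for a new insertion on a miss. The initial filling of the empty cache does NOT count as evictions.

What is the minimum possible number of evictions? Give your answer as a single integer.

Answer: 10

Derivation:
OPT (Belady) simulation (capacity=2):
  1. access 3: MISS. Cache: [3]
  2. access 59: MISS. Cache: [3 59]
  3. access 3: HIT. Next use of 3: step 13. Cache: [3 59]
  4. access 72: MISS, evict 3 (next use: step 13). Cache: [59 72]
  5. access 2: MISS, evict 72 (next use: step 18). Cache: [59 2]
  6. access 2: HIT. Next use of 2: step 7. Cache: [59 2]
  7. access 2: HIT. Next use of 2: step 23. Cache: [59 2]
  8. access 39: MISS, evict 2 (next use: step 23). Cache: [59 39]
  9. access 59: HIT. Next use of 59: step 10. Cache: [59 39]
  10. access 59: HIT. Next use of 59: step 11. Cache: [59 39]
  11. access 59: HIT. Next use of 59: step 15. Cache: [59 39]
  12. access 39: HIT. Next use of 39: never. Cache: [59 39]
  13. access 3: MISS, evict 39 (next use: never). Cache: [59 3]
  14. access 32: MISS, evict 3 (next use: step 17). Cache: [59 32]
  15. access 59: HIT. Next use of 59: step 16. Cache: [59 32]
  16. access 59: HIT. Next use of 59: never. Cache: [59 32]
  17. access 3: MISS, evict 59 (next use: never). Cache: [32 3]
  18. access 72: MISS, evict 32 (next use: step 20). Cache: [3 72]
  19. access 3: HIT. Next use of 3: step 21. Cache: [3 72]
  20. access 32: MISS, evict 72 (next use: step 22). Cache: [3 32]
  21. access 3: HIT. Next use of 3: never. Cache: [3 32]
  22. access 72: MISS, evict 3 (next use: never). Cache: [32 72]
  23. access 2: MISS, evict 32 (next use: never). Cache: [72 2]
Total: 11 hits, 12 misses, 10 evictions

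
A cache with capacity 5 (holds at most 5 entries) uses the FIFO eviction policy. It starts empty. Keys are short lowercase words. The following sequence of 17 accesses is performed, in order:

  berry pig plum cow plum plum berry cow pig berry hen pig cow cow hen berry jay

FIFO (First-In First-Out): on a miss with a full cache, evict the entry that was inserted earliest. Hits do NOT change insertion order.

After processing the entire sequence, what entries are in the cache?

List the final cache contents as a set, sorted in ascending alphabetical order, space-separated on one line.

Answer: cow hen jay pig plum

Derivation:
FIFO simulation (capacity=5):
  1. access berry: MISS. Cache (old->new): [berry]
  2. access pig: MISS. Cache (old->new): [berry pig]
  3. access plum: MISS. Cache (old->new): [berry pig plum]
  4. access cow: MISS. Cache (old->new): [berry pig plum cow]
  5. access plum: HIT. Cache (old->new): [berry pig plum cow]
  6. access plum: HIT. Cache (old->new): [berry pig plum cow]
  7. access berry: HIT. Cache (old->new): [berry pig plum cow]
  8. access cow: HIT. Cache (old->new): [berry pig plum cow]
  9. access pig: HIT. Cache (old->new): [berry pig plum cow]
  10. access berry: HIT. Cache (old->new): [berry pig plum cow]
  11. access hen: MISS. Cache (old->new): [berry pig plum cow hen]
  12. access pig: HIT. Cache (old->new): [berry pig plum cow hen]
  13. access cow: HIT. Cache (old->new): [berry pig plum cow hen]
  14. access cow: HIT. Cache (old->new): [berry pig plum cow hen]
  15. access hen: HIT. Cache (old->new): [berry pig plum cow hen]
  16. access berry: HIT. Cache (old->new): [berry pig plum cow hen]
  17. access jay: MISS, evict berry. Cache (old->new): [pig plum cow hen jay]
Total: 11 hits, 6 misses, 1 evictions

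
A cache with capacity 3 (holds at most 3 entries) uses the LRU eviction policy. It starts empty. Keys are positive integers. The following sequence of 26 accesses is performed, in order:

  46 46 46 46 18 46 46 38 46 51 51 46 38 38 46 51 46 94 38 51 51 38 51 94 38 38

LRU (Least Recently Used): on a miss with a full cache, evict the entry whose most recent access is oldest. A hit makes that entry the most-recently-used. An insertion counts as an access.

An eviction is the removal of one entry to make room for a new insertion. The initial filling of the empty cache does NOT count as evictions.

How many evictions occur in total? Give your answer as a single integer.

LRU simulation (capacity=3):
  1. access 46: MISS. Cache (LRU->MRU): [46]
  2. access 46: HIT. Cache (LRU->MRU): [46]
  3. access 46: HIT. Cache (LRU->MRU): [46]
  4. access 46: HIT. Cache (LRU->MRU): [46]
  5. access 18: MISS. Cache (LRU->MRU): [46 18]
  6. access 46: HIT. Cache (LRU->MRU): [18 46]
  7. access 46: HIT. Cache (LRU->MRU): [18 46]
  8. access 38: MISS. Cache (LRU->MRU): [18 46 38]
  9. access 46: HIT. Cache (LRU->MRU): [18 38 46]
  10. access 51: MISS, evict 18. Cache (LRU->MRU): [38 46 51]
  11. access 51: HIT. Cache (LRU->MRU): [38 46 51]
  12. access 46: HIT. Cache (LRU->MRU): [38 51 46]
  13. access 38: HIT. Cache (LRU->MRU): [51 46 38]
  14. access 38: HIT. Cache (LRU->MRU): [51 46 38]
  15. access 46: HIT. Cache (LRU->MRU): [51 38 46]
  16. access 51: HIT. Cache (LRU->MRU): [38 46 51]
  17. access 46: HIT. Cache (LRU->MRU): [38 51 46]
  18. access 94: MISS, evict 38. Cache (LRU->MRU): [51 46 94]
  19. access 38: MISS, evict 51. Cache (LRU->MRU): [46 94 38]
  20. access 51: MISS, evict 46. Cache (LRU->MRU): [94 38 51]
  21. access 51: HIT. Cache (LRU->MRU): [94 38 51]
  22. access 38: HIT. Cache (LRU->MRU): [94 51 38]
  23. access 51: HIT. Cache (LRU->MRU): [94 38 51]
  24. access 94: HIT. Cache (LRU->MRU): [38 51 94]
  25. access 38: HIT. Cache (LRU->MRU): [51 94 38]
  26. access 38: HIT. Cache (LRU->MRU): [51 94 38]
Total: 19 hits, 7 misses, 4 evictions

Answer: 4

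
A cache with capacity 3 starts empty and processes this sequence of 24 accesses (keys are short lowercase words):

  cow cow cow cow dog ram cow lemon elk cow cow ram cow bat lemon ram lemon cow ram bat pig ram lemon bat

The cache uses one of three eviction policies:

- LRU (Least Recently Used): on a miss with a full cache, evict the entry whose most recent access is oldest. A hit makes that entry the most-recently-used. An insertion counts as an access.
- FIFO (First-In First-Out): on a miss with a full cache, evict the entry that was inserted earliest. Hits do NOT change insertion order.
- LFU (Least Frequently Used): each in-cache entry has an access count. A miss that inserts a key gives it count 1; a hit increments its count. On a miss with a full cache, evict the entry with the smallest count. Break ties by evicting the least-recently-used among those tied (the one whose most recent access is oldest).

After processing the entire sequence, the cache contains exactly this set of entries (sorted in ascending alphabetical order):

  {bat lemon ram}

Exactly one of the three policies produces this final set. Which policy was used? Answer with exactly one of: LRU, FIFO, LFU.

Simulating under each policy and comparing final sets:
  LRU: final set = {bat lemon ram} -> MATCHES target
  FIFO: final set = {bat lemon pig} -> differs
  LFU: final set = {bat cow ram} -> differs
Only LRU produces the target set.

Answer: LRU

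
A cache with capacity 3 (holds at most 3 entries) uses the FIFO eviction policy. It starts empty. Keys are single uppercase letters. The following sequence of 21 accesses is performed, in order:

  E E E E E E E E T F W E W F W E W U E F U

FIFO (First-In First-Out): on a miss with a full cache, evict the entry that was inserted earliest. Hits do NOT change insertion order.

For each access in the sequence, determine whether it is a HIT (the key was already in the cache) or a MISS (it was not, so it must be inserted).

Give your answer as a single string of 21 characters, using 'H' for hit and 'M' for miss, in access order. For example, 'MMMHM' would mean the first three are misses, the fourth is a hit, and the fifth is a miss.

Answer: MHHHHHHHMMMMHHHHHMHMH

Derivation:
FIFO simulation (capacity=3):
  1. access E: MISS. Cache (old->new): [E]
  2. access E: HIT. Cache (old->new): [E]
  3. access E: HIT. Cache (old->new): [E]
  4. access E: HIT. Cache (old->new): [E]
  5. access E: HIT. Cache (old->new): [E]
  6. access E: HIT. Cache (old->new): [E]
  7. access E: HIT. Cache (old->new): [E]
  8. access E: HIT. Cache (old->new): [E]
  9. access T: MISS. Cache (old->new): [E T]
  10. access F: MISS. Cache (old->new): [E T F]
  11. access W: MISS, evict E. Cache (old->new): [T F W]
  12. access E: MISS, evict T. Cache (old->new): [F W E]
  13. access W: HIT. Cache (old->new): [F W E]
  14. access F: HIT. Cache (old->new): [F W E]
  15. access W: HIT. Cache (old->new): [F W E]
  16. access E: HIT. Cache (old->new): [F W E]
  17. access W: HIT. Cache (old->new): [F W E]
  18. access U: MISS, evict F. Cache (old->new): [W E U]
  19. access E: HIT. Cache (old->new): [W E U]
  20. access F: MISS, evict W. Cache (old->new): [E U F]
  21. access U: HIT. Cache (old->new): [E U F]
Total: 14 hits, 7 misses, 4 evictions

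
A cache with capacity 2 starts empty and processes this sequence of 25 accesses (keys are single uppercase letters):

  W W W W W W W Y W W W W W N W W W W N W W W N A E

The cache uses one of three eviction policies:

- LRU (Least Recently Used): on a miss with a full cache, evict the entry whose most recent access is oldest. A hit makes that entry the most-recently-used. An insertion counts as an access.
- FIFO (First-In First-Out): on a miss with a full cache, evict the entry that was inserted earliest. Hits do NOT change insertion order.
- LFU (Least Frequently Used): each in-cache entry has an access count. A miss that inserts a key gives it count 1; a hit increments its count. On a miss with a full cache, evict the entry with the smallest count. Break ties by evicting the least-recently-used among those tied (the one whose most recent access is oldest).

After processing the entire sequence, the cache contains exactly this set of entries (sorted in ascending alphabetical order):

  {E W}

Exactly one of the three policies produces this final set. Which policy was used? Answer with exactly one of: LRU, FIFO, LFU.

Answer: LFU

Derivation:
Simulating under each policy and comparing final sets:
  LRU: final set = {A E} -> differs
  FIFO: final set = {A E} -> differs
  LFU: final set = {E W} -> MATCHES target
Only LFU produces the target set.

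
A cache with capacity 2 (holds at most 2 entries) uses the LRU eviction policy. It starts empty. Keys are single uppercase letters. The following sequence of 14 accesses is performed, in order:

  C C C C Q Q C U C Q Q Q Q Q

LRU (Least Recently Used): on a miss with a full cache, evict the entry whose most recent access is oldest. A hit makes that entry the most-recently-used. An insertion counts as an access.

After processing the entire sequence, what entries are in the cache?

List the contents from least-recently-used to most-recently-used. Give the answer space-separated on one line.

LRU simulation (capacity=2):
  1. access C: MISS. Cache (LRU->MRU): [C]
  2. access C: HIT. Cache (LRU->MRU): [C]
  3. access C: HIT. Cache (LRU->MRU): [C]
  4. access C: HIT. Cache (LRU->MRU): [C]
  5. access Q: MISS. Cache (LRU->MRU): [C Q]
  6. access Q: HIT. Cache (LRU->MRU): [C Q]
  7. access C: HIT. Cache (LRU->MRU): [Q C]
  8. access U: MISS, evict Q. Cache (LRU->MRU): [C U]
  9. access C: HIT. Cache (LRU->MRU): [U C]
  10. access Q: MISS, evict U. Cache (LRU->MRU): [C Q]
  11. access Q: HIT. Cache (LRU->MRU): [C Q]
  12. access Q: HIT. Cache (LRU->MRU): [C Q]
  13. access Q: HIT. Cache (LRU->MRU): [C Q]
  14. access Q: HIT. Cache (LRU->MRU): [C Q]
Total: 10 hits, 4 misses, 2 evictions

Answer: C Q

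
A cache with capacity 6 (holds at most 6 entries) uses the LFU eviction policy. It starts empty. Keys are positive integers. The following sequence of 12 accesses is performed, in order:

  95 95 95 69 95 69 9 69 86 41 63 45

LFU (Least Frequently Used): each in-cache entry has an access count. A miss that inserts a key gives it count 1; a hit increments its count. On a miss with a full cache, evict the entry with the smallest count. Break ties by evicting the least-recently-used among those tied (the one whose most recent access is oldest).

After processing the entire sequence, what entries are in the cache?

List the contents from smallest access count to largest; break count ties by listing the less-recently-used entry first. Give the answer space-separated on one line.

LFU simulation (capacity=6):
  1. access 95: MISS. Cache: [95(c=1)]
  2. access 95: HIT, count now 2. Cache: [95(c=2)]
  3. access 95: HIT, count now 3. Cache: [95(c=3)]
  4. access 69: MISS. Cache: [69(c=1) 95(c=3)]
  5. access 95: HIT, count now 4. Cache: [69(c=1) 95(c=4)]
  6. access 69: HIT, count now 2. Cache: [69(c=2) 95(c=4)]
  7. access 9: MISS. Cache: [9(c=1) 69(c=2) 95(c=4)]
  8. access 69: HIT, count now 3. Cache: [9(c=1) 69(c=3) 95(c=4)]
  9. access 86: MISS. Cache: [9(c=1) 86(c=1) 69(c=3) 95(c=4)]
  10. access 41: MISS. Cache: [9(c=1) 86(c=1) 41(c=1) 69(c=3) 95(c=4)]
  11. access 63: MISS. Cache: [9(c=1) 86(c=1) 41(c=1) 63(c=1) 69(c=3) 95(c=4)]
  12. access 45: MISS, evict 9(c=1). Cache: [86(c=1) 41(c=1) 63(c=1) 45(c=1) 69(c=3) 95(c=4)]
Total: 5 hits, 7 misses, 1 evictions

Answer: 86 41 63 45 69 95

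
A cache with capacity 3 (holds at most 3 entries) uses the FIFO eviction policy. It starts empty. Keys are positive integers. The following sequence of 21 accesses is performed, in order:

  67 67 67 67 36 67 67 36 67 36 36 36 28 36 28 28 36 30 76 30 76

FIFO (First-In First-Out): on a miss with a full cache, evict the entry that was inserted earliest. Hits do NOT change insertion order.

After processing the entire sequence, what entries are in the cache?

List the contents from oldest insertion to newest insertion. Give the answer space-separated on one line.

FIFO simulation (capacity=3):
  1. access 67: MISS. Cache (old->new): [67]
  2. access 67: HIT. Cache (old->new): [67]
  3. access 67: HIT. Cache (old->new): [67]
  4. access 67: HIT. Cache (old->new): [67]
  5. access 36: MISS. Cache (old->new): [67 36]
  6. access 67: HIT. Cache (old->new): [67 36]
  7. access 67: HIT. Cache (old->new): [67 36]
  8. access 36: HIT. Cache (old->new): [67 36]
  9. access 67: HIT. Cache (old->new): [67 36]
  10. access 36: HIT. Cache (old->new): [67 36]
  11. access 36: HIT. Cache (old->new): [67 36]
  12. access 36: HIT. Cache (old->new): [67 36]
  13. access 28: MISS. Cache (old->new): [67 36 28]
  14. access 36: HIT. Cache (old->new): [67 36 28]
  15. access 28: HIT. Cache (old->new): [67 36 28]
  16. access 28: HIT. Cache (old->new): [67 36 28]
  17. access 36: HIT. Cache (old->new): [67 36 28]
  18. access 30: MISS, evict 67. Cache (old->new): [36 28 30]
  19. access 76: MISS, evict 36. Cache (old->new): [28 30 76]
  20. access 30: HIT. Cache (old->new): [28 30 76]
  21. access 76: HIT. Cache (old->new): [28 30 76]
Total: 16 hits, 5 misses, 2 evictions

Answer: 28 30 76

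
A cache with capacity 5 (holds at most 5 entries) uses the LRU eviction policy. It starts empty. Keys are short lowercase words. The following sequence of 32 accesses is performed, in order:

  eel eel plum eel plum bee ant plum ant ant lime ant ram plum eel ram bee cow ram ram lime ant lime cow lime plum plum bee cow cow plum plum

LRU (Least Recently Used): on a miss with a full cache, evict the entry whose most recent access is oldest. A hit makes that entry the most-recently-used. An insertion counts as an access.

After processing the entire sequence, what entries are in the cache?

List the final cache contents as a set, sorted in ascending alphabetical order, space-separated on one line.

LRU simulation (capacity=5):
  1. access eel: MISS. Cache (LRU->MRU): [eel]
  2. access eel: HIT. Cache (LRU->MRU): [eel]
  3. access plum: MISS. Cache (LRU->MRU): [eel plum]
  4. access eel: HIT. Cache (LRU->MRU): [plum eel]
  5. access plum: HIT. Cache (LRU->MRU): [eel plum]
  6. access bee: MISS. Cache (LRU->MRU): [eel plum bee]
  7. access ant: MISS. Cache (LRU->MRU): [eel plum bee ant]
  8. access plum: HIT. Cache (LRU->MRU): [eel bee ant plum]
  9. access ant: HIT. Cache (LRU->MRU): [eel bee plum ant]
  10. access ant: HIT. Cache (LRU->MRU): [eel bee plum ant]
  11. access lime: MISS. Cache (LRU->MRU): [eel bee plum ant lime]
  12. access ant: HIT. Cache (LRU->MRU): [eel bee plum lime ant]
  13. access ram: MISS, evict eel. Cache (LRU->MRU): [bee plum lime ant ram]
  14. access plum: HIT. Cache (LRU->MRU): [bee lime ant ram plum]
  15. access eel: MISS, evict bee. Cache (LRU->MRU): [lime ant ram plum eel]
  16. access ram: HIT. Cache (LRU->MRU): [lime ant plum eel ram]
  17. access bee: MISS, evict lime. Cache (LRU->MRU): [ant plum eel ram bee]
  18. access cow: MISS, evict ant. Cache (LRU->MRU): [plum eel ram bee cow]
  19. access ram: HIT. Cache (LRU->MRU): [plum eel bee cow ram]
  20. access ram: HIT. Cache (LRU->MRU): [plum eel bee cow ram]
  21. access lime: MISS, evict plum. Cache (LRU->MRU): [eel bee cow ram lime]
  22. access ant: MISS, evict eel. Cache (LRU->MRU): [bee cow ram lime ant]
  23. access lime: HIT. Cache (LRU->MRU): [bee cow ram ant lime]
  24. access cow: HIT. Cache (LRU->MRU): [bee ram ant lime cow]
  25. access lime: HIT. Cache (LRU->MRU): [bee ram ant cow lime]
  26. access plum: MISS, evict bee. Cache (LRU->MRU): [ram ant cow lime plum]
  27. access plum: HIT. Cache (LRU->MRU): [ram ant cow lime plum]
  28. access bee: MISS, evict ram. Cache (LRU->MRU): [ant cow lime plum bee]
  29. access cow: HIT. Cache (LRU->MRU): [ant lime plum bee cow]
  30. access cow: HIT. Cache (LRU->MRU): [ant lime plum bee cow]
  31. access plum: HIT. Cache (LRU->MRU): [ant lime bee cow plum]
  32. access plum: HIT. Cache (LRU->MRU): [ant lime bee cow plum]
Total: 19 hits, 13 misses, 8 evictions

Answer: ant bee cow lime plum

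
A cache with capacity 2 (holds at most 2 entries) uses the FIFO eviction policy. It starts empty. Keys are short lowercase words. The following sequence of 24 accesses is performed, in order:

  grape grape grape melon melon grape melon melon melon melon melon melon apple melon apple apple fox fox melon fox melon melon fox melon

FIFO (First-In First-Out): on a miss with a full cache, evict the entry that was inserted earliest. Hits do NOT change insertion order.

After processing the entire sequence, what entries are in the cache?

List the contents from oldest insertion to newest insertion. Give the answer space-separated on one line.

Answer: fox melon

Derivation:
FIFO simulation (capacity=2):
  1. access grape: MISS. Cache (old->new): [grape]
  2. access grape: HIT. Cache (old->new): [grape]
  3. access grape: HIT. Cache (old->new): [grape]
  4. access melon: MISS. Cache (old->new): [grape melon]
  5. access melon: HIT. Cache (old->new): [grape melon]
  6. access grape: HIT. Cache (old->new): [grape melon]
  7. access melon: HIT. Cache (old->new): [grape melon]
  8. access melon: HIT. Cache (old->new): [grape melon]
  9. access melon: HIT. Cache (old->new): [grape melon]
  10. access melon: HIT. Cache (old->new): [grape melon]
  11. access melon: HIT. Cache (old->new): [grape melon]
  12. access melon: HIT. Cache (old->new): [grape melon]
  13. access apple: MISS, evict grape. Cache (old->new): [melon apple]
  14. access melon: HIT. Cache (old->new): [melon apple]
  15. access apple: HIT. Cache (old->new): [melon apple]
  16. access apple: HIT. Cache (old->new): [melon apple]
  17. access fox: MISS, evict melon. Cache (old->new): [apple fox]
  18. access fox: HIT. Cache (old->new): [apple fox]
  19. access melon: MISS, evict apple. Cache (old->new): [fox melon]
  20. access fox: HIT. Cache (old->new): [fox melon]
  21. access melon: HIT. Cache (old->new): [fox melon]
  22. access melon: HIT. Cache (old->new): [fox melon]
  23. access fox: HIT. Cache (old->new): [fox melon]
  24. access melon: HIT. Cache (old->new): [fox melon]
Total: 19 hits, 5 misses, 3 evictions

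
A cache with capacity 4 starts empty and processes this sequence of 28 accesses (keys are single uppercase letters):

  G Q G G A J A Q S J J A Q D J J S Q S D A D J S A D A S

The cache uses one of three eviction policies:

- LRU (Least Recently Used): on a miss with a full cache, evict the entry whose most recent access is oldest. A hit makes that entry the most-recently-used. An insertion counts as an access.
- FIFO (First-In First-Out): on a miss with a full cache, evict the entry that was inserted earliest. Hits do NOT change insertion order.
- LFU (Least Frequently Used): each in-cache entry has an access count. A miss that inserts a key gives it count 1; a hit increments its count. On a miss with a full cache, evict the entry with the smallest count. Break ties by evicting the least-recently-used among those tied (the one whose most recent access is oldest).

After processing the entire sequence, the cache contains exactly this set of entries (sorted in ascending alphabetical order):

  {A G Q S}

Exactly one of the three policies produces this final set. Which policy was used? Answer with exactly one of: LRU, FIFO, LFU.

Answer: LFU

Derivation:
Simulating under each policy and comparing final sets:
  LRU: final set = {A D J S} -> differs
  FIFO: final set = {A D J S} -> differs
  LFU: final set = {A G Q S} -> MATCHES target
Only LFU produces the target set.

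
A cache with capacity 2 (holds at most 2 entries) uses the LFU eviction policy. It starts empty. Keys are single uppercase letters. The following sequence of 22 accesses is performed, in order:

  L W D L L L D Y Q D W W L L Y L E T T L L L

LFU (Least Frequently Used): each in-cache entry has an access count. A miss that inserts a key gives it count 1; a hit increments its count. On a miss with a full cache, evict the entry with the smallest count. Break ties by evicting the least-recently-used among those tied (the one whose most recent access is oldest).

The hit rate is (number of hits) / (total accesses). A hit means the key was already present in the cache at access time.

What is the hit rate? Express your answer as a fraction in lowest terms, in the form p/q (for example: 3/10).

LFU simulation (capacity=2):
  1. access L: MISS. Cache: [L(c=1)]
  2. access W: MISS. Cache: [L(c=1) W(c=1)]
  3. access D: MISS, evict L(c=1). Cache: [W(c=1) D(c=1)]
  4. access L: MISS, evict W(c=1). Cache: [D(c=1) L(c=1)]
  5. access L: HIT, count now 2. Cache: [D(c=1) L(c=2)]
  6. access L: HIT, count now 3. Cache: [D(c=1) L(c=3)]
  7. access D: HIT, count now 2. Cache: [D(c=2) L(c=3)]
  8. access Y: MISS, evict D(c=2). Cache: [Y(c=1) L(c=3)]
  9. access Q: MISS, evict Y(c=1). Cache: [Q(c=1) L(c=3)]
  10. access D: MISS, evict Q(c=1). Cache: [D(c=1) L(c=3)]
  11. access W: MISS, evict D(c=1). Cache: [W(c=1) L(c=3)]
  12. access W: HIT, count now 2. Cache: [W(c=2) L(c=3)]
  13. access L: HIT, count now 4. Cache: [W(c=2) L(c=4)]
  14. access L: HIT, count now 5. Cache: [W(c=2) L(c=5)]
  15. access Y: MISS, evict W(c=2). Cache: [Y(c=1) L(c=5)]
  16. access L: HIT, count now 6. Cache: [Y(c=1) L(c=6)]
  17. access E: MISS, evict Y(c=1). Cache: [E(c=1) L(c=6)]
  18. access T: MISS, evict E(c=1). Cache: [T(c=1) L(c=6)]
  19. access T: HIT, count now 2. Cache: [T(c=2) L(c=6)]
  20. access L: HIT, count now 7. Cache: [T(c=2) L(c=7)]
  21. access L: HIT, count now 8. Cache: [T(c=2) L(c=8)]
  22. access L: HIT, count now 9. Cache: [T(c=2) L(c=9)]
Total: 11 hits, 11 misses, 9 evictions

Hit rate = 11/22 = 1/2

Answer: 1/2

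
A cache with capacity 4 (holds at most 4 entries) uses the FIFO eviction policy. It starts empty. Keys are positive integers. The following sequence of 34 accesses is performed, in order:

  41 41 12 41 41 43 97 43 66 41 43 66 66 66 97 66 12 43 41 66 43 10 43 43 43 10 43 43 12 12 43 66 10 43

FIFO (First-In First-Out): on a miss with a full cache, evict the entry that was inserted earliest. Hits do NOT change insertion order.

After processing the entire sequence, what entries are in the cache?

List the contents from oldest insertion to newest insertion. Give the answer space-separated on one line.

Answer: 12 43 10 66

Derivation:
FIFO simulation (capacity=4):
  1. access 41: MISS. Cache (old->new): [41]
  2. access 41: HIT. Cache (old->new): [41]
  3. access 12: MISS. Cache (old->new): [41 12]
  4. access 41: HIT. Cache (old->new): [41 12]
  5. access 41: HIT. Cache (old->new): [41 12]
  6. access 43: MISS. Cache (old->new): [41 12 43]
  7. access 97: MISS. Cache (old->new): [41 12 43 97]
  8. access 43: HIT. Cache (old->new): [41 12 43 97]
  9. access 66: MISS, evict 41. Cache (old->new): [12 43 97 66]
  10. access 41: MISS, evict 12. Cache (old->new): [43 97 66 41]
  11. access 43: HIT. Cache (old->new): [43 97 66 41]
  12. access 66: HIT. Cache (old->new): [43 97 66 41]
  13. access 66: HIT. Cache (old->new): [43 97 66 41]
  14. access 66: HIT. Cache (old->new): [43 97 66 41]
  15. access 97: HIT. Cache (old->new): [43 97 66 41]
  16. access 66: HIT. Cache (old->new): [43 97 66 41]
  17. access 12: MISS, evict 43. Cache (old->new): [97 66 41 12]
  18. access 43: MISS, evict 97. Cache (old->new): [66 41 12 43]
  19. access 41: HIT. Cache (old->new): [66 41 12 43]
  20. access 66: HIT. Cache (old->new): [66 41 12 43]
  21. access 43: HIT. Cache (old->new): [66 41 12 43]
  22. access 10: MISS, evict 66. Cache (old->new): [41 12 43 10]
  23. access 43: HIT. Cache (old->new): [41 12 43 10]
  24. access 43: HIT. Cache (old->new): [41 12 43 10]
  25. access 43: HIT. Cache (old->new): [41 12 43 10]
  26. access 10: HIT. Cache (old->new): [41 12 43 10]
  27. access 43: HIT. Cache (old->new): [41 12 43 10]
  28. access 43: HIT. Cache (old->new): [41 12 43 10]
  29. access 12: HIT. Cache (old->new): [41 12 43 10]
  30. access 12: HIT. Cache (old->new): [41 12 43 10]
  31. access 43: HIT. Cache (old->new): [41 12 43 10]
  32. access 66: MISS, evict 41. Cache (old->new): [12 43 10 66]
  33. access 10: HIT. Cache (old->new): [12 43 10 66]
  34. access 43: HIT. Cache (old->new): [12 43 10 66]
Total: 24 hits, 10 misses, 6 evictions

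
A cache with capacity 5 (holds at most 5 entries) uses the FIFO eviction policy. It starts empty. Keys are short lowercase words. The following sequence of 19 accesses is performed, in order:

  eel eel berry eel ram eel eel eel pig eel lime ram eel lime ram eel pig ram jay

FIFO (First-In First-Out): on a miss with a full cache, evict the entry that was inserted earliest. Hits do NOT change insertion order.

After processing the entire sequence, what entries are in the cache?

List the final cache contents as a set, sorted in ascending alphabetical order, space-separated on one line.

Answer: berry jay lime pig ram

Derivation:
FIFO simulation (capacity=5):
  1. access eel: MISS. Cache (old->new): [eel]
  2. access eel: HIT. Cache (old->new): [eel]
  3. access berry: MISS. Cache (old->new): [eel berry]
  4. access eel: HIT. Cache (old->new): [eel berry]
  5. access ram: MISS. Cache (old->new): [eel berry ram]
  6. access eel: HIT. Cache (old->new): [eel berry ram]
  7. access eel: HIT. Cache (old->new): [eel berry ram]
  8. access eel: HIT. Cache (old->new): [eel berry ram]
  9. access pig: MISS. Cache (old->new): [eel berry ram pig]
  10. access eel: HIT. Cache (old->new): [eel berry ram pig]
  11. access lime: MISS. Cache (old->new): [eel berry ram pig lime]
  12. access ram: HIT. Cache (old->new): [eel berry ram pig lime]
  13. access eel: HIT. Cache (old->new): [eel berry ram pig lime]
  14. access lime: HIT. Cache (old->new): [eel berry ram pig lime]
  15. access ram: HIT. Cache (old->new): [eel berry ram pig lime]
  16. access eel: HIT. Cache (old->new): [eel berry ram pig lime]
  17. access pig: HIT. Cache (old->new): [eel berry ram pig lime]
  18. access ram: HIT. Cache (old->new): [eel berry ram pig lime]
  19. access jay: MISS, evict eel. Cache (old->new): [berry ram pig lime jay]
Total: 13 hits, 6 misses, 1 evictions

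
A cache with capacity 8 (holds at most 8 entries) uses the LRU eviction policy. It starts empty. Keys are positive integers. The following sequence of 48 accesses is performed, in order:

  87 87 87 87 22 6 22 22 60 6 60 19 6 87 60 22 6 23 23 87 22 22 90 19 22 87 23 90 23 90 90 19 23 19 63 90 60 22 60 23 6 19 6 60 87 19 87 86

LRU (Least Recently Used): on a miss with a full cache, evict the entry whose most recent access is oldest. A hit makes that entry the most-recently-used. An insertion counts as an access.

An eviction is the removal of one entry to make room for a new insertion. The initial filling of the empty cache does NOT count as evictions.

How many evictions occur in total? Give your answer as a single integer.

Answer: 1

Derivation:
LRU simulation (capacity=8):
  1. access 87: MISS. Cache (LRU->MRU): [87]
  2. access 87: HIT. Cache (LRU->MRU): [87]
  3. access 87: HIT. Cache (LRU->MRU): [87]
  4. access 87: HIT. Cache (LRU->MRU): [87]
  5. access 22: MISS. Cache (LRU->MRU): [87 22]
  6. access 6: MISS. Cache (LRU->MRU): [87 22 6]
  7. access 22: HIT. Cache (LRU->MRU): [87 6 22]
  8. access 22: HIT. Cache (LRU->MRU): [87 6 22]
  9. access 60: MISS. Cache (LRU->MRU): [87 6 22 60]
  10. access 6: HIT. Cache (LRU->MRU): [87 22 60 6]
  11. access 60: HIT. Cache (LRU->MRU): [87 22 6 60]
  12. access 19: MISS. Cache (LRU->MRU): [87 22 6 60 19]
  13. access 6: HIT. Cache (LRU->MRU): [87 22 60 19 6]
  14. access 87: HIT. Cache (LRU->MRU): [22 60 19 6 87]
  15. access 60: HIT. Cache (LRU->MRU): [22 19 6 87 60]
  16. access 22: HIT. Cache (LRU->MRU): [19 6 87 60 22]
  17. access 6: HIT. Cache (LRU->MRU): [19 87 60 22 6]
  18. access 23: MISS. Cache (LRU->MRU): [19 87 60 22 6 23]
  19. access 23: HIT. Cache (LRU->MRU): [19 87 60 22 6 23]
  20. access 87: HIT. Cache (LRU->MRU): [19 60 22 6 23 87]
  21. access 22: HIT. Cache (LRU->MRU): [19 60 6 23 87 22]
  22. access 22: HIT. Cache (LRU->MRU): [19 60 6 23 87 22]
  23. access 90: MISS. Cache (LRU->MRU): [19 60 6 23 87 22 90]
  24. access 19: HIT. Cache (LRU->MRU): [60 6 23 87 22 90 19]
  25. access 22: HIT. Cache (LRU->MRU): [60 6 23 87 90 19 22]
  26. access 87: HIT. Cache (LRU->MRU): [60 6 23 90 19 22 87]
  27. access 23: HIT. Cache (LRU->MRU): [60 6 90 19 22 87 23]
  28. access 90: HIT. Cache (LRU->MRU): [60 6 19 22 87 23 90]
  29. access 23: HIT. Cache (LRU->MRU): [60 6 19 22 87 90 23]
  30. access 90: HIT. Cache (LRU->MRU): [60 6 19 22 87 23 90]
  31. access 90: HIT. Cache (LRU->MRU): [60 6 19 22 87 23 90]
  32. access 19: HIT. Cache (LRU->MRU): [60 6 22 87 23 90 19]
  33. access 23: HIT. Cache (LRU->MRU): [60 6 22 87 90 19 23]
  34. access 19: HIT. Cache (LRU->MRU): [60 6 22 87 90 23 19]
  35. access 63: MISS. Cache (LRU->MRU): [60 6 22 87 90 23 19 63]
  36. access 90: HIT. Cache (LRU->MRU): [60 6 22 87 23 19 63 90]
  37. access 60: HIT. Cache (LRU->MRU): [6 22 87 23 19 63 90 60]
  38. access 22: HIT. Cache (LRU->MRU): [6 87 23 19 63 90 60 22]
  39. access 60: HIT. Cache (LRU->MRU): [6 87 23 19 63 90 22 60]
  40. access 23: HIT. Cache (LRU->MRU): [6 87 19 63 90 22 60 23]
  41. access 6: HIT. Cache (LRU->MRU): [87 19 63 90 22 60 23 6]
  42. access 19: HIT. Cache (LRU->MRU): [87 63 90 22 60 23 6 19]
  43. access 6: HIT. Cache (LRU->MRU): [87 63 90 22 60 23 19 6]
  44. access 60: HIT. Cache (LRU->MRU): [87 63 90 22 23 19 6 60]
  45. access 87: HIT. Cache (LRU->MRU): [63 90 22 23 19 6 60 87]
  46. access 19: HIT. Cache (LRU->MRU): [63 90 22 23 6 60 87 19]
  47. access 87: HIT. Cache (LRU->MRU): [63 90 22 23 6 60 19 87]
  48. access 86: MISS, evict 63. Cache (LRU->MRU): [90 22 23 6 60 19 87 86]
Total: 39 hits, 9 misses, 1 evictions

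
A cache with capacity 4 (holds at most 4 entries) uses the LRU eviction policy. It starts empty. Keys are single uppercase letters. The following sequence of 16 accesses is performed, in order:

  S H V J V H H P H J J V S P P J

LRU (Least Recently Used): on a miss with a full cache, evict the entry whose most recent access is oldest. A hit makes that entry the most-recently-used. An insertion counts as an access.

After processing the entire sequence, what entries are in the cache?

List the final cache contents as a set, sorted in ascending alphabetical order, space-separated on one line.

LRU simulation (capacity=4):
  1. access S: MISS. Cache (LRU->MRU): [S]
  2. access H: MISS. Cache (LRU->MRU): [S H]
  3. access V: MISS. Cache (LRU->MRU): [S H V]
  4. access J: MISS. Cache (LRU->MRU): [S H V J]
  5. access V: HIT. Cache (LRU->MRU): [S H J V]
  6. access H: HIT. Cache (LRU->MRU): [S J V H]
  7. access H: HIT. Cache (LRU->MRU): [S J V H]
  8. access P: MISS, evict S. Cache (LRU->MRU): [J V H P]
  9. access H: HIT. Cache (LRU->MRU): [J V P H]
  10. access J: HIT. Cache (LRU->MRU): [V P H J]
  11. access J: HIT. Cache (LRU->MRU): [V P H J]
  12. access V: HIT. Cache (LRU->MRU): [P H J V]
  13. access S: MISS, evict P. Cache (LRU->MRU): [H J V S]
  14. access P: MISS, evict H. Cache (LRU->MRU): [J V S P]
  15. access P: HIT. Cache (LRU->MRU): [J V S P]
  16. access J: HIT. Cache (LRU->MRU): [V S P J]
Total: 9 hits, 7 misses, 3 evictions

Answer: J P S V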